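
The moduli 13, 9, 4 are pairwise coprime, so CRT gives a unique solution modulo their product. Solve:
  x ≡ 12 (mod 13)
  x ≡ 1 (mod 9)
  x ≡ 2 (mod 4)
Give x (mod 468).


Moduli 13, 9, 4 are pairwise coprime; by CRT there is a unique solution modulo M = 13 · 9 · 4 = 468.
Solve pairwise, accumulating the modulus:
  Start with x ≡ 12 (mod 13).
  Combine with x ≡ 1 (mod 9): since gcd(13, 9) = 1, we get a unique residue mod 117.
    Write x = 12 + 13·t and substitute into x ≡ 1 (mod 9): 13·t ≡ 1 − 12 = -11 (mod 9).
    Reduce coefficients mod 9: 4·t ≡ 7 (mod 9).
    The inverse of 4 mod 9 is 7 (since 4·7 = 28 = 3·9 + 1), so t ≡ 7·7 = 49 ≡ 4 (mod 9).
    Then x = 12 + 13·4 = 64, valid modulo lcm(13, 9) = 117: x ≡ 64 (mod 117).
  Combine with x ≡ 2 (mod 4): since gcd(117, 4) = 1, we get a unique residue mod 468.
    Write x = 64 + 117·t and substitute into x ≡ 2 (mod 4): 117·t ≡ 2 − 64 = -62 (mod 4).
    Reduce coefficients mod 4: 1·t ≡ 2 (mod 4).
    So t ≡ 2 (mod 4).
    Then x = 64 + 117·2 = 298, valid modulo lcm(117, 4) = 468: x ≡ 298 (mod 468).
Verify: 298 mod 13 = 12 ✓, 298 mod 9 = 1 ✓, 298 mod 4 = 2 ✓.

x ≡ 298 (mod 468).


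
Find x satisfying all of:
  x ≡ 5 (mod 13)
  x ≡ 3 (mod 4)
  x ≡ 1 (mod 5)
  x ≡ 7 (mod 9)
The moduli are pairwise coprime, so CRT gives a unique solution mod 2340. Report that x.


Product of moduli M = 13 · 4 · 5 · 9 = 2340.
Merge one congruence at a time:
  Start: x ≡ 5 (mod 13).
  Combine with x ≡ 3 (mod 4); new modulus lcm = 52.
    Write x = 5 + 13·t and substitute into x ≡ 3 (mod 4): 13·t ≡ 3 − 5 = -2 (mod 4).
    Reduce coefficients mod 4: 1·t ≡ 2 (mod 4).
    So t ≡ 2 (mod 4).
    Then x = 5 + 13·2 = 31, valid modulo lcm(13, 4) = 52: x ≡ 31 (mod 52).
  Combine with x ≡ 1 (mod 5); new modulus lcm = 260.
    Write x = 31 + 52·t and substitute into x ≡ 1 (mod 5): 52·t ≡ 1 − 31 = -30 (mod 5).
    Reduce coefficients mod 5: 2·t ≡ 0 (mod 5).
    The inverse of 2 mod 5 is 3 (since 2·3 = 6 = 1·5 + 1), so t ≡ 3·0 = 0 ≡ 0 (mod 5).
    Then x = 31 + 52·0 = 31, valid modulo lcm(52, 5) = 260: x ≡ 31 (mod 260).
  Combine with x ≡ 7 (mod 9); new modulus lcm = 2340.
    Write x = 31 + 260·t and substitute into x ≡ 7 (mod 9): 260·t ≡ 7 − 31 = -24 (mod 9).
    Reduce coefficients mod 9: 8·t ≡ 3 (mod 9).
    The inverse of 8 mod 9 is 8 (since 8·8 = 64 = 7·9 + 1), so t ≡ 8·3 = 24 ≡ 6 (mod 9).
    Then x = 31 + 260·6 = 1591, valid modulo lcm(260, 9) = 2340: x ≡ 1591 (mod 2340).
Verify against each original: 1591 mod 13 = 5, 1591 mod 4 = 3, 1591 mod 5 = 1, 1591 mod 9 = 7.

x ≡ 1591 (mod 2340).


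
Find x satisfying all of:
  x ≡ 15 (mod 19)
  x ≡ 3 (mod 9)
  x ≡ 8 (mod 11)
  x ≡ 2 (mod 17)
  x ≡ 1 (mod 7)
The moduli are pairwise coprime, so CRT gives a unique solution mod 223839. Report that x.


Product of moduli M = 19 · 9 · 11 · 17 · 7 = 223839.
Merge one congruence at a time:
  Start: x ≡ 15 (mod 19).
  Combine with x ≡ 3 (mod 9); new modulus lcm = 171.
    Write x = 15 + 19·t and substitute into x ≡ 3 (mod 9): 19·t ≡ 3 − 15 = -12 (mod 9).
    Reduce coefficients mod 9: 1·t ≡ 6 (mod 9).
    So t ≡ 6 (mod 9).
    Then x = 15 + 19·6 = 129, valid modulo lcm(19, 9) = 171: x ≡ 129 (mod 171).
  Combine with x ≡ 8 (mod 11); new modulus lcm = 1881.
    Write x = 129 + 171·t and substitute into x ≡ 8 (mod 11): 171·t ≡ 8 − 129 = -121 (mod 11).
    Reduce coefficients mod 11: 6·t ≡ 0 (mod 11).
    The inverse of 6 mod 11 is 2 (since 6·2 = 12 = 1·11 + 1), so t ≡ 2·0 = 0 ≡ 0 (mod 11).
    Then x = 129 + 171·0 = 129, valid modulo lcm(171, 11) = 1881: x ≡ 129 (mod 1881).
  Combine with x ≡ 2 (mod 17); new modulus lcm = 31977.
    Write x = 129 + 1881·t and substitute into x ≡ 2 (mod 17): 1881·t ≡ 2 − 129 = -127 (mod 17).
    Reduce coefficients mod 17: 11·t ≡ 9 (mod 17).
    The inverse of 11 mod 17 is 14 (since 11·14 = 154 = 9·17 + 1), so t ≡ 14·9 = 126 ≡ 7 (mod 17).
    Then x = 129 + 1881·7 = 13296, valid modulo lcm(1881, 17) = 31977: x ≡ 13296 (mod 31977).
  Combine with x ≡ 1 (mod 7); new modulus lcm = 223839.
    Write x = 13296 + 31977·t and substitute into x ≡ 1 (mod 7): 31977·t ≡ 1 − 13296 = -13295 (mod 7).
    Reduce coefficients mod 7: 1·t ≡ 5 (mod 7).
    So t ≡ 5 (mod 7).
    Then x = 13296 + 31977·5 = 173181, valid modulo lcm(31977, 7) = 223839: x ≡ 173181 (mod 223839).
Verify against each original: 173181 mod 19 = 15, 173181 mod 9 = 3, 173181 mod 11 = 8, 173181 mod 17 = 2, 173181 mod 7 = 1.

x ≡ 173181 (mod 223839).


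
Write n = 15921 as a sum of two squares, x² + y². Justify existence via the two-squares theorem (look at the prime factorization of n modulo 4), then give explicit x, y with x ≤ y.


Step 1: Factor n = 15921 = 3^2 · 29 · 61.
Step 2: Check the mod-4 condition on each prime factor: 3 ≡ 3 (mod 4), exponent 2 (must be even); 29 ≡ 1 (mod 4), exponent 1; 61 ≡ 1 (mod 4), exponent 1.
All primes ≡ 3 (mod 4) appear to even exponent (or don't appear), so by the two-squares theorem n IS expressible as a sum of two squares.
Step 3: Build a representation. Group n = k² · m with k = 3 and m = 29 · 61 = 1769 (a product of primes ≡ 1 (mod 4)); a representation of m scales to one of n via (k·x)² + (k·y)² = k²(x² + y²). Each prime p ≡ 1 (mod 4) is itself a sum of two squares; find a² by testing p − a² for a perfect square:
  29: 29 − 1² = 28, 29 − 2² = 25 = 5² ⇒ 29 = 2² + 5².
  61: 61 − 1² = 60, 61 − 2² = 57, 61 − 3² = 52, 61 − 4² = 45, 61 − 5² = 36 = 6² ⇒ 61 = 5² + 6².
  Combine using the Brahmagupta–Fibonacci identity (a² + b²)(c² + d²) = (ac − bd)² + (ad + bc)² = (ac + bd)² + (ad − bc)²:
  29 · 61 = 1769: from (2² + 5²)(5² + 6²), take (2·5 − 5·6, 2·6 + 5·5) = (10 − 30, 12 + 25) = (-20, 37); dropping signs (only squares matter) gives (20, 37); check 20² + 37² = 400 + 1369 = 1769 ✓.
  Scale by k = 3: (3·20, 3·37) = (60, 111).
Step 4: Order so x ≤ y and verify: 60² + 111² = 3600 + 12321 = 15921 = n. ✓

n = 15921 = 60² + 111² (one valid representation with x ≤ y).


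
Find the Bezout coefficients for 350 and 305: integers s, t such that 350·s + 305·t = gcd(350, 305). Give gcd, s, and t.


Euclidean algorithm on (350, 305) — divide until remainder is 0:
  350 = 1 · 305 + 45
  305 = 6 · 45 + 35
  45 = 1 · 35 + 10
  35 = 3 · 10 + 5
  10 = 2 · 5 + 0
gcd(350, 305) = 5.
Track Bezout coefficients alongside the remainders: start with r₀ = 350 = a·1 + b·0 (s = 1, t = 0) and r₁ = 305 = a·0 + b·1 (s = 0, t = 1); each new remainder r_{k+1} = r_{k-1} − q_k·r_k inherits s_{k+1} = s_{k-1} − q_k·s_k, t_{k+1} = t_{k-1} − q_k·t_k, so r_k = a·s_k + b·t_k at every step:
  q = 1: r = 45, s = 1 − 1·0 = 1, t = 0 − 1·1 = -1  (check: 350·1 + 305·(-1) = 45)
  q = 6: r = 35, s = 0 − 6·1 = -6, t = 1 − 6·(-1) = 7  (check: 350·(-6) + 305·7 = 35)
  q = 1: r = 10, s = 1 − 1·(-6) = 7, t = -1 − 1·7 = -8  (check: 350·7 + 305·(-8) = 10)
  q = 3: r = 5, s = -6 − 3·7 = -27, t = 7 − 3·(-8) = 31  (check: 350·(-27) + 305·31 = 5)
The row with r = 5 (the gcd) gives the Bezout coefficients s = -27, t = 31.
Result: 350 · (-27) + 305 · (31) = 5.

gcd(350, 305) = 5; s = -27, t = 31 (check: 350·(-27) + 305·31 = 5).


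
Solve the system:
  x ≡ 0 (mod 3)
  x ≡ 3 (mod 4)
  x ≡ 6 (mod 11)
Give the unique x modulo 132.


Moduli 3, 4, 11 are pairwise coprime; by CRT there is a unique solution modulo M = 3 · 4 · 11 = 132.
Solve pairwise, accumulating the modulus:
  Start with x ≡ 0 (mod 3).
  Combine with x ≡ 3 (mod 4): since gcd(3, 4) = 1, we get a unique residue mod 12.
    Write x = 0 + 3·t and substitute into x ≡ 3 (mod 4): 3·t ≡ 3 − 0 = 3 (mod 4).
    The inverse of 3 mod 4 is 3 (since 3·3 = 9 = 2·4 + 1), so t ≡ 3·3 = 9 ≡ 1 (mod 4).
    Then x = 0 + 3·1 = 3, valid modulo lcm(3, 4) = 12: x ≡ 3 (mod 12).
  Combine with x ≡ 6 (mod 11): since gcd(12, 11) = 1, we get a unique residue mod 132.
    Write x = 3 + 12·t and substitute into x ≡ 6 (mod 11): 12·t ≡ 6 − 3 = 3 (mod 11).
    Reduce coefficients mod 11: 1·t ≡ 3 (mod 11).
    So t ≡ 3 (mod 11).
    Then x = 3 + 12·3 = 39, valid modulo lcm(12, 11) = 132: x ≡ 39 (mod 132).
Verify: 39 mod 3 = 0 ✓, 39 mod 4 = 3 ✓, 39 mod 11 = 6 ✓.

x ≡ 39 (mod 132).


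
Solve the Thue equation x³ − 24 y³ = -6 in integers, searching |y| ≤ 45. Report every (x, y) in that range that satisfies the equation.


The equation is x³ - 24y³ = -6. For fixed y, x³ = 24·y³ − 6, so a solution requires the RHS to be a perfect cube.
Strategy: iterate y from -45 to 45, compute RHS = 24·y³ − 6, and check whether it is a (positive or negative) perfect cube.
Check small values of y:
  y = 0: RHS = -6 is not a perfect cube.
  y = 1: RHS = 18 is not a perfect cube.
  y = -1: RHS = -30 is not a perfect cube.
  y = 2: RHS = 186 is not a perfect cube.
  y = -2: RHS = -198 is not a perfect cube.
  y = 3: RHS = 642 is not a perfect cube.
  y = -3: RHS = -654 is not a perfect cube.
Continuing the search up to |y| = 45 finds no solutions either.
No (x, y) in the scanned range satisfies the equation.

No integer solutions with |y| ≤ 45.


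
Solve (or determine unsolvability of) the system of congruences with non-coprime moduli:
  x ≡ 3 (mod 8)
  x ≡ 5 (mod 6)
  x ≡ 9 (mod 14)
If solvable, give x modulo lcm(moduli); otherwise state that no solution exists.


Moduli 8, 6, 14 are not pairwise coprime, so CRT works modulo lcm(m_i) when all pairwise compatibility conditions hold.
Pairwise compatibility: gcd(m_i, m_j) must divide a_i - a_j for every pair.
Merge one congruence at a time:
  Start: x ≡ 3 (mod 8).
  Combine with x ≡ 5 (mod 6): gcd(8, 6) = 2; 5 - 3 = 2, which IS divisible by 2, so compatible.
    Write x = 3 + 8·t and substitute into x ≡ 5 (mod 6): 8·t ≡ 5 − 3 = 2 (mod 6).
    Divide the congruence (and modulus) by g = 2: 4·t ≡ 1 (mod 3).
    Reduce coefficients mod 3: 1·t ≡ 1 (mod 3).
    So t ≡ 1 (mod 3).
    Then x = 3 + 8·1 = 11, valid modulo lcm(8, 6) = 24: x ≡ 11 (mod 24).
  Combine with x ≡ 9 (mod 14): gcd(24, 14) = 2; 9 - 11 = -2, which IS divisible by 2, so compatible.
    Write x = 11 + 24·t and substitute into x ≡ 9 (mod 14): 24·t ≡ 9 − 11 = -2 (mod 14).
    Divide the congruence (and modulus) by g = 2: 12·t ≡ -1 (mod 7).
    Reduce coefficients mod 7: 5·t ≡ 6 (mod 7).
    The inverse of 5 mod 7 is 3 (since 5·3 = 15 = 2·7 + 1), so t ≡ 3·6 = 18 ≡ 4 (mod 7).
    Then x = 11 + 24·4 = 107, valid modulo lcm(24, 14) = 168: x ≡ 107 (mod 168).
Verify: 107 mod 8 = 3, 107 mod 6 = 5, 107 mod 14 = 9.

x ≡ 107 (mod 168).


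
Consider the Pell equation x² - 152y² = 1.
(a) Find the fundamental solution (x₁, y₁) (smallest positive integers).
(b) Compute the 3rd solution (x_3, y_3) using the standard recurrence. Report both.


Step 1: Find the fundamental solution (x₁, y₁) of x² - 152y² = 1.
  Expand √152 as a continued fraction. a₀ = ⌊√152⌋ = 12; iterate m_{k+1} = d_k·a_k − m_k, d_{k+1} = (152 − m_{k+1}²)/d_k, a_{k+1} = ⌊(a₀ + m_{k+1})/d_{k+1}⌋ (starting m₀ = 0, d₀ = 1), with convergents p_k = a_k·p_{k-1} + p_{k-2}, q_k = a_k·q_{k-1} + q_{k-2} (p₋₁ = 1, q₋₁ = 0):
  k = 0: a₀ = 12; p₀/q₀ = 12/1; p₀² − 152·q₀² = 144 − 152 = -8.
  k = 1: m = 12, d = 8, a = ⌊(12 + 12)/8⌋ = 3; p/q = (3·12 + 1)/(3·1 + 0) = 37/3; p² − 152·q² = 1369 − 1368 = 1.
  The first convergent with p² − 152·q² = 1 gives the fundamental solution (x₁, y₁) = (37, 3).
Step 2: Apply the recurrence (x_{n+1}, y_{n+1}) = (x₁x_n + 152y₁y_n, x₁y_n + y₁x_n) repeatedly.
  From (x_1, y_1) = (37, 3): x_2 = 37·37 + 152·3·3 = 2737; y_2 = 37·3 + 3·37 = 222.
  From (x_2, y_2) = (2737, 222): x_3 = 37·2737 + 152·3·222 = 202501; y_3 = 37·222 + 3·2737 = 16425.
Step 3: Verify x_3² - 152·y_3² = 41006655001 - 41006655000 = 1 (should be 1). ✓

(x_1, y_1) = (37, 3); (x_3, y_3) = (202501, 16425).


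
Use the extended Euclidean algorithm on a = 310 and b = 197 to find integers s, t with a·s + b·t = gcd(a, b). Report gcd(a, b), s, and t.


Euclidean algorithm on (310, 197) — divide until remainder is 0:
  310 = 1 · 197 + 113
  197 = 1 · 113 + 84
  113 = 1 · 84 + 29
  84 = 2 · 29 + 26
  29 = 1 · 26 + 3
  26 = 8 · 3 + 2
  3 = 1 · 2 + 1
  2 = 2 · 1 + 0
gcd(310, 197) = 1.
Track Bezout coefficients alongside the remainders: start with r₀ = 310 = a·1 + b·0 (s = 1, t = 0) and r₁ = 197 = a·0 + b·1 (s = 0, t = 1); each new remainder r_{k+1} = r_{k-1} − q_k·r_k inherits s_{k+1} = s_{k-1} − q_k·s_k, t_{k+1} = t_{k-1} − q_k·t_k, so r_k = a·s_k + b·t_k at every step:
  q = 1: r = 113, s = 1 − 1·0 = 1, t = 0 − 1·1 = -1  (check: 310·1 + 197·(-1) = 113)
  q = 1: r = 84, s = 0 − 1·1 = -1, t = 1 − 1·(-1) = 2  (check: 310·(-1) + 197·2 = 84)
  q = 1: r = 29, s = 1 − 1·(-1) = 2, t = -1 − 1·2 = -3  (check: 310·2 + 197·(-3) = 29)
  q = 2: r = 26, s = -1 − 2·2 = -5, t = 2 − 2·(-3) = 8  (check: 310·(-5) + 197·8 = 26)
  q = 1: r = 3, s = 2 − 1·(-5) = 7, t = -3 − 1·8 = -11  (check: 310·7 + 197·(-11) = 3)
  q = 8: r = 2, s = -5 − 8·7 = -61, t = 8 − 8·(-11) = 96  (check: 310·(-61) + 197·96 = 2)
  q = 1: r = 1, s = 7 − 1·(-61) = 68, t = -11 − 1·96 = -107  (check: 310·68 + 197·(-107) = 1)
The row with r = 1 (the gcd) gives the Bezout coefficients s = 68, t = -107.
Result: 310 · (68) + 197 · (-107) = 1.

gcd(310, 197) = 1; s = 68, t = -107 (check: 310·68 + 197·(-107) = 1).


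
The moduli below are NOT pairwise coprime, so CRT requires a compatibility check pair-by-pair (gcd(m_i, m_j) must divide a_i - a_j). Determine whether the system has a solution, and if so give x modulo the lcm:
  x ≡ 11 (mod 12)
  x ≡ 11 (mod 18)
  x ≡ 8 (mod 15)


Moduli 12, 18, 15 are not pairwise coprime, so CRT works modulo lcm(m_i) when all pairwise compatibility conditions hold.
Pairwise compatibility: gcd(m_i, m_j) must divide a_i - a_j for every pair.
Merge one congruence at a time:
  Start: x ≡ 11 (mod 12).
  Combine with x ≡ 11 (mod 18): gcd(12, 18) = 6; 11 - 11 = 0, which IS divisible by 6, so compatible.
    Write x = 11 + 12·t and substitute into x ≡ 11 (mod 18): 12·t ≡ 11 − 11 = 0 (mod 18).
    Divide the congruence (and modulus) by g = 6: 2·t ≡ 0 (mod 3).
    The inverse of 2 mod 3 is 2 (since 2·2 = 4 = 1·3 + 1), so t ≡ 2·0 = 0 ≡ 0 (mod 3).
    Then x = 11 + 12·0 = 11, valid modulo lcm(12, 18) = 36: x ≡ 11 (mod 36).
  Combine with x ≡ 8 (mod 15): gcd(36, 15) = 3; 8 - 11 = -3, which IS divisible by 3, so compatible.
    Write x = 11 + 36·t and substitute into x ≡ 8 (mod 15): 36·t ≡ 8 − 11 = -3 (mod 15).
    Divide the congruence (and modulus) by g = 3: 12·t ≡ -1 (mod 5).
    Reduce coefficients mod 5: 2·t ≡ 4 (mod 5).
    The inverse of 2 mod 5 is 3 (since 2·3 = 6 = 1·5 + 1), so t ≡ 3·4 = 12 ≡ 2 (mod 5).
    Then x = 11 + 36·2 = 83, valid modulo lcm(36, 15) = 180: x ≡ 83 (mod 180).
Verify: 83 mod 12 = 11, 83 mod 18 = 11, 83 mod 15 = 8.

x ≡ 83 (mod 180).


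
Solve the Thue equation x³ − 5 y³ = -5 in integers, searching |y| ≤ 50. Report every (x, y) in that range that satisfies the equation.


The equation is x³ - 5y³ = -5. For fixed y, x³ = 5·y³ − 5, so a solution requires the RHS to be a perfect cube.
Strategy: iterate y from -50 to 50, compute RHS = 5·y³ − 5, and check whether it is a (positive or negative) perfect cube.
Check small values of y:
  y = 0: RHS = -5 is not a perfect cube.
  y = 1: RHS = 0 = (0)³ ⇒ x = 0 works.
  y = -1: RHS = -10 is not a perfect cube.
  y = 2: RHS = 35 is not a perfect cube.
  y = -2: RHS = -45 is not a perfect cube.
  y = 3: RHS = 130 is not a perfect cube.
  y = -3: RHS = -140 is not a perfect cube.
Continuing the search up to |y| = 50 finds no further solutions beyond those listed.
Collected solutions: (0, 1).

Solutions (with |y| ≤ 50): (0, 1).


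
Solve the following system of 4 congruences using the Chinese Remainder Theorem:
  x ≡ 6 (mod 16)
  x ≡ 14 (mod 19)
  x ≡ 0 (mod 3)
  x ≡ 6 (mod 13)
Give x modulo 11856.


Product of moduli M = 16 · 19 · 3 · 13 = 11856.
Merge one congruence at a time:
  Start: x ≡ 6 (mod 16).
  Combine with x ≡ 14 (mod 19); new modulus lcm = 304.
    Write x = 6 + 16·t and substitute into x ≡ 14 (mod 19): 16·t ≡ 14 − 6 = 8 (mod 19).
    The inverse of 16 mod 19 is 6 (since 16·6 = 96 = 5·19 + 1), so t ≡ 6·8 = 48 ≡ 10 (mod 19).
    Then x = 6 + 16·10 = 166, valid modulo lcm(16, 19) = 304: x ≡ 166 (mod 304).
  Combine with x ≡ 0 (mod 3); new modulus lcm = 912.
    Write x = 166 + 304·t and substitute into x ≡ 0 (mod 3): 304·t ≡ 0 − 166 = -166 (mod 3).
    Reduce coefficients mod 3: 1·t ≡ 2 (mod 3).
    So t ≡ 2 (mod 3).
    Then x = 166 + 304·2 = 774, valid modulo lcm(304, 3) = 912: x ≡ 774 (mod 912).
  Combine with x ≡ 6 (mod 13); new modulus lcm = 11856.
    Write x = 774 + 912·t and substitute into x ≡ 6 (mod 13): 912·t ≡ 6 − 774 = -768 (mod 13).
    Reduce coefficients mod 13: 2·t ≡ 12 (mod 13).
    The inverse of 2 mod 13 is 7 (since 2·7 = 14 = 1·13 + 1), so t ≡ 7·12 = 84 ≡ 6 (mod 13).
    Then x = 774 + 912·6 = 6246, valid modulo lcm(912, 13) = 11856: x ≡ 6246 (mod 11856).
Verify against each original: 6246 mod 16 = 6, 6246 mod 19 = 14, 6246 mod 3 = 0, 6246 mod 13 = 6.

x ≡ 6246 (mod 11856).


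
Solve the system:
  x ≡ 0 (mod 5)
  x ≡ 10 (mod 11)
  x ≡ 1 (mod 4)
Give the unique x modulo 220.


Moduli 5, 11, 4 are pairwise coprime; by CRT there is a unique solution modulo M = 5 · 11 · 4 = 220.
Solve pairwise, accumulating the modulus:
  Start with x ≡ 0 (mod 5).
  Combine with x ≡ 10 (mod 11): since gcd(5, 11) = 1, we get a unique residue mod 55.
    Write x = 0 + 5·t and substitute into x ≡ 10 (mod 11): 5·t ≡ 10 − 0 = 10 (mod 11).
    The inverse of 5 mod 11 is 9 (since 5·9 = 45 = 4·11 + 1), so t ≡ 9·10 = 90 ≡ 2 (mod 11).
    Then x = 0 + 5·2 = 10, valid modulo lcm(5, 11) = 55: x ≡ 10 (mod 55).
  Combine with x ≡ 1 (mod 4): since gcd(55, 4) = 1, we get a unique residue mod 220.
    Write x = 10 + 55·t and substitute into x ≡ 1 (mod 4): 55·t ≡ 1 − 10 = -9 (mod 4).
    Reduce coefficients mod 4: 3·t ≡ 3 (mod 4).
    The inverse of 3 mod 4 is 3 (since 3·3 = 9 = 2·4 + 1), so t ≡ 3·3 = 9 ≡ 1 (mod 4).
    Then x = 10 + 55·1 = 65, valid modulo lcm(55, 4) = 220: x ≡ 65 (mod 220).
Verify: 65 mod 5 = 0 ✓, 65 mod 11 = 10 ✓, 65 mod 4 = 1 ✓.

x ≡ 65 (mod 220).


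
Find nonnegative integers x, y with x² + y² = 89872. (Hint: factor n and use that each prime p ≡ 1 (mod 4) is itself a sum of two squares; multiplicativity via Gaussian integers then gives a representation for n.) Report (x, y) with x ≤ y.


Step 1: Factor n = 89872 = 2^4 · 41 · 137.
Step 2: Check the mod-4 condition on each prime factor: 2 = 2 (special); 41 ≡ 1 (mod 4), exponent 1; 137 ≡ 1 (mod 4), exponent 1.
All primes ≡ 3 (mod 4) appear to even exponent (or don't appear), so by the two-squares theorem n IS expressible as a sum of two squares.
Step 3: Build a representation. Group n = k² · m with k = 4 and m = 41 · 137 = 5617 (a product of primes ≡ 1 (mod 4)); a representation of m scales to one of n via (k·x)² + (k·y)² = k²(x² + y²). Each prime p ≡ 1 (mod 4) is itself a sum of two squares; find a² by testing p − a² for a perfect square:
  41: 41 − 1² = 40, 41 − 2² = 37, 41 − 3² = 32, 41 − 4² = 25 = 5² ⇒ 41 = 4² + 5².
  137: 137 − 1² = 136, 137 − 2² = 133, 137 − 3² = 128, 137 − 4² = 121 = 11² ⇒ 137 = 4² + 11².
  Combine using the Brahmagupta–Fibonacci identity (a² + b²)(c² + d²) = (ac − bd)² + (ad + bc)² = (ac + bd)² + (ad − bc)²:
  41 · 137 = 5617: from (4² + 5²)(4² + 11²), take (4·4 − 5·11, 4·11 + 5·4) = (16 − 55, 44 + 20) = (-39, 64); dropping signs (only squares matter) gives (39, 64); check 39² + 64² = 1521 + 4096 = 5617 ✓.
  Scale by k = 4: (4·39, 4·64) = (156, 256).
Step 4: Order so x ≤ y and verify: 156² + 256² = 24336 + 65536 = 89872 = n. ✓

n = 89872 = 156² + 256² (one valid representation with x ≤ y).


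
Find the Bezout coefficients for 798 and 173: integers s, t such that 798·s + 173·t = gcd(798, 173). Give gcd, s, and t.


Euclidean algorithm on (798, 173) — divide until remainder is 0:
  798 = 4 · 173 + 106
  173 = 1 · 106 + 67
  106 = 1 · 67 + 39
  67 = 1 · 39 + 28
  39 = 1 · 28 + 11
  28 = 2 · 11 + 6
  11 = 1 · 6 + 5
  6 = 1 · 5 + 1
  5 = 5 · 1 + 0
gcd(798, 173) = 1.
Track Bezout coefficients alongside the remainders: start with r₀ = 798 = a·1 + b·0 (s = 1, t = 0) and r₁ = 173 = a·0 + b·1 (s = 0, t = 1); each new remainder r_{k+1} = r_{k-1} − q_k·r_k inherits s_{k+1} = s_{k-1} − q_k·s_k, t_{k+1} = t_{k-1} − q_k·t_k, so r_k = a·s_k + b·t_k at every step:
  q = 4: r = 106, s = 1 − 4·0 = 1, t = 0 − 4·1 = -4  (check: 798·1 + 173·(-4) = 106)
  q = 1: r = 67, s = 0 − 1·1 = -1, t = 1 − 1·(-4) = 5  (check: 798·(-1) + 173·5 = 67)
  q = 1: r = 39, s = 1 − 1·(-1) = 2, t = -4 − 1·5 = -9  (check: 798·2 + 173·(-9) = 39)
  q = 1: r = 28, s = -1 − 1·2 = -3, t = 5 − 1·(-9) = 14  (check: 798·(-3) + 173·14 = 28)
  q = 1: r = 11, s = 2 − 1·(-3) = 5, t = -9 − 1·14 = -23  (check: 798·5 + 173·(-23) = 11)
  q = 2: r = 6, s = -3 − 2·5 = -13, t = 14 − 2·(-23) = 60  (check: 798·(-13) + 173·60 = 6)
  q = 1: r = 5, s = 5 − 1·(-13) = 18, t = -23 − 1·60 = -83  (check: 798·18 + 173·(-83) = 5)
  q = 1: r = 1, s = -13 − 1·18 = -31, t = 60 − 1·(-83) = 143  (check: 798·(-31) + 173·143 = 1)
The row with r = 1 (the gcd) gives the Bezout coefficients s = -31, t = 143.
Result: 798 · (-31) + 173 · (143) = 1.

gcd(798, 173) = 1; s = -31, t = 143 (check: 798·(-31) + 173·143 = 1).


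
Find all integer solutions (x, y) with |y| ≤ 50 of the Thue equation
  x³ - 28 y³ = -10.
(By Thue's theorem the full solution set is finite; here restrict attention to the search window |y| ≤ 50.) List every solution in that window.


The equation is x³ - 28y³ = -10. For fixed y, x³ = 28·y³ − 10, so a solution requires the RHS to be a perfect cube.
Strategy: iterate y from -50 to 50, compute RHS = 28·y³ − 10, and check whether it is a (positive or negative) perfect cube.
Check small values of y:
  y = 0: RHS = -10 is not a perfect cube.
  y = 1: RHS = 18 is not a perfect cube.
  y = -1: RHS = -38 is not a perfect cube.
  y = 2: RHS = 214 is not a perfect cube.
  y = -2: RHS = -234 is not a perfect cube.
  y = 3: RHS = 746 is not a perfect cube.
  y = -3: RHS = -766 is not a perfect cube.
Continuing the search up to |y| = 50 finds no solutions either.
No (x, y) in the scanned range satisfies the equation.

No integer solutions with |y| ≤ 50.


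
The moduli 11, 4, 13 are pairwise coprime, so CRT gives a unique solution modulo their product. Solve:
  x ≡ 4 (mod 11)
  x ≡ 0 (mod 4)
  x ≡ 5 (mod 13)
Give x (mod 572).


Moduli 11, 4, 13 are pairwise coprime; by CRT there is a unique solution modulo M = 11 · 4 · 13 = 572.
Solve pairwise, accumulating the modulus:
  Start with x ≡ 4 (mod 11).
  Combine with x ≡ 0 (mod 4): since gcd(11, 4) = 1, we get a unique residue mod 44.
    Write x = 4 + 11·t and substitute into x ≡ 0 (mod 4): 11·t ≡ 0 − 4 = -4 (mod 4).
    Reduce coefficients mod 4: 3·t ≡ 0 (mod 4).
    The inverse of 3 mod 4 is 3 (since 3·3 = 9 = 2·4 + 1), so t ≡ 3·0 = 0 ≡ 0 (mod 4).
    Then x = 4 + 11·0 = 4, valid modulo lcm(11, 4) = 44: x ≡ 4 (mod 44).
  Combine with x ≡ 5 (mod 13): since gcd(44, 13) = 1, we get a unique residue mod 572.
    Write x = 4 + 44·t and substitute into x ≡ 5 (mod 13): 44·t ≡ 5 − 4 = 1 (mod 13).
    Reduce coefficients mod 13: 5·t ≡ 1 (mod 13).
    The inverse of 5 mod 13 is 8 (since 5·8 = 40 = 3·13 + 1), so t ≡ 8·1 = 8 ≡ 8 (mod 13).
    Then x = 4 + 44·8 = 356, valid modulo lcm(44, 13) = 572: x ≡ 356 (mod 572).
Verify: 356 mod 11 = 4 ✓, 356 mod 4 = 0 ✓, 356 mod 13 = 5 ✓.

x ≡ 356 (mod 572).


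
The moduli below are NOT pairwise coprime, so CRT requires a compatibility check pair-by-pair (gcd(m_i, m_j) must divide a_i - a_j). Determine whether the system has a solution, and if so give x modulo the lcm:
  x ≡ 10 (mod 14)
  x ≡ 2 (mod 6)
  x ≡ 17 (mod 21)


Moduli 14, 6, 21 are not pairwise coprime, so CRT works modulo lcm(m_i) when all pairwise compatibility conditions hold.
Pairwise compatibility: gcd(m_i, m_j) must divide a_i - a_j for every pair.
Merge one congruence at a time:
  Start: x ≡ 10 (mod 14).
  Combine with x ≡ 2 (mod 6): gcd(14, 6) = 2; 2 - 10 = -8, which IS divisible by 2, so compatible.
    Write x = 10 + 14·t and substitute into x ≡ 2 (mod 6): 14·t ≡ 2 − 10 = -8 (mod 6).
    Divide the congruence (and modulus) by g = 2: 7·t ≡ -4 (mod 3).
    Reduce coefficients mod 3: 1·t ≡ 2 (mod 3).
    So t ≡ 2 (mod 3).
    Then x = 10 + 14·2 = 38, valid modulo lcm(14, 6) = 42: x ≡ 38 (mod 42).
  Combine with x ≡ 17 (mod 21): gcd(42, 21) = 21; 17 - 38 = -21, which IS divisible by 21, so compatible.
    Write x = 38 + 42·t and substitute into x ≡ 17 (mod 21): 42·t ≡ 17 − 38 = -21 (mod 21).
    Divide the congruence (and modulus) by g = 21: 2·t ≡ -1 (mod 1).
    Modulo 1 every t works; take t = 0.
    Then x = 38 + 42·0 = 38, valid modulo lcm(42, 21) = 42: x ≡ 38 (mod 42).
Verify: 38 mod 14 = 10, 38 mod 6 = 2, 38 mod 21 = 17.

x ≡ 38 (mod 42).


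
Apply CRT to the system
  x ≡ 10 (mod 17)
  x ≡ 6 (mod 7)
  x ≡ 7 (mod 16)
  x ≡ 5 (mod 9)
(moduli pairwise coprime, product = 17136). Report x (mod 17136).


Product of moduli M = 17 · 7 · 16 · 9 = 17136.
Merge one congruence at a time:
  Start: x ≡ 10 (mod 17).
  Combine with x ≡ 6 (mod 7); new modulus lcm = 119.
    Write x = 10 + 17·t and substitute into x ≡ 6 (mod 7): 17·t ≡ 6 − 10 = -4 (mod 7).
    Reduce coefficients mod 7: 3·t ≡ 3 (mod 7).
    The inverse of 3 mod 7 is 5 (since 3·5 = 15 = 2·7 + 1), so t ≡ 5·3 = 15 ≡ 1 (mod 7).
    Then x = 10 + 17·1 = 27, valid modulo lcm(17, 7) = 119: x ≡ 27 (mod 119).
  Combine with x ≡ 7 (mod 16); new modulus lcm = 1904.
    Write x = 27 + 119·t and substitute into x ≡ 7 (mod 16): 119·t ≡ 7 − 27 = -20 (mod 16).
    Reduce coefficients mod 16: 7·t ≡ 12 (mod 16).
    The inverse of 7 mod 16 is 7 (since 7·7 = 49 = 3·16 + 1), so t ≡ 7·12 = 84 ≡ 4 (mod 16).
    Then x = 27 + 119·4 = 503, valid modulo lcm(119, 16) = 1904: x ≡ 503 (mod 1904).
  Combine with x ≡ 5 (mod 9); new modulus lcm = 17136.
    Write x = 503 + 1904·t and substitute into x ≡ 5 (mod 9): 1904·t ≡ 5 − 503 = -498 (mod 9).
    Reduce coefficients mod 9: 5·t ≡ 6 (mod 9).
    The inverse of 5 mod 9 is 2 (since 5·2 = 10 = 1·9 + 1), so t ≡ 2·6 = 12 ≡ 3 (mod 9).
    Then x = 503 + 1904·3 = 6215, valid modulo lcm(1904, 9) = 17136: x ≡ 6215 (mod 17136).
Verify against each original: 6215 mod 17 = 10, 6215 mod 7 = 6, 6215 mod 16 = 7, 6215 mod 9 = 5.

x ≡ 6215 (mod 17136).


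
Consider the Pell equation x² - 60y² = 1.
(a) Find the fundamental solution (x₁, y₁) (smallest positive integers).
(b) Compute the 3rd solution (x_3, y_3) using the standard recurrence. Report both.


Step 1: Find the fundamental solution (x₁, y₁) of x² - 60y² = 1.
  Expand √60 as a continued fraction. a₀ = ⌊√60⌋ = 7; iterate m_{k+1} = d_k·a_k − m_k, d_{k+1} = (60 − m_{k+1}²)/d_k, a_{k+1} = ⌊(a₀ + m_{k+1})/d_{k+1}⌋ (starting m₀ = 0, d₀ = 1), with convergents p_k = a_k·p_{k-1} + p_{k-2}, q_k = a_k·q_{k-1} + q_{k-2} (p₋₁ = 1, q₋₁ = 0):
  k = 0: a₀ = 7; p₀/q₀ = 7/1; p₀² − 60·q₀² = 49 − 60 = -11.
  k = 1: m = 7, d = 11, a = ⌊(7 + 7)/11⌋ = 1; p/q = (1·7 + 1)/(1·1 + 0) = 8/1; p² − 60·q² = 64 − 60 = 4.
  k = 2: m = 4, d = 4, a = ⌊(7 + 4)/4⌋ = 2; p/q = (2·8 + 7)/(2·1 + 1) = 23/3; p² − 60·q² = 529 − 540 = -11.
  k = 3: m = 4, d = 11, a = ⌊(7 + 4)/11⌋ = 1; p/q = (1·23 + 8)/(1·3 + 1) = 31/4; p² − 60·q² = 961 − 960 = 1.
  The first convergent with p² − 60·q² = 1 gives the fundamental solution (x₁, y₁) = (31, 4).
Step 2: Apply the recurrence (x_{n+1}, y_{n+1}) = (x₁x_n + 60y₁y_n, x₁y_n + y₁x_n) repeatedly.
  From (x_1, y_1) = (31, 4): x_2 = 31·31 + 60·4·4 = 1921; y_2 = 31·4 + 4·31 = 248.
  From (x_2, y_2) = (1921, 248): x_3 = 31·1921 + 60·4·248 = 119071; y_3 = 31·248 + 4·1921 = 15372.
Step 3: Verify x_3² - 60·y_3² = 14177903041 - 14177903040 = 1 (should be 1). ✓

(x_1, y_1) = (31, 4); (x_3, y_3) = (119071, 15372).


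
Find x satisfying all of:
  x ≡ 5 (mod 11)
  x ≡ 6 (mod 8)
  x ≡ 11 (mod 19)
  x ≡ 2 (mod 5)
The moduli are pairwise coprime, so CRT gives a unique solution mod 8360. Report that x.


Product of moduli M = 11 · 8 · 19 · 5 = 8360.
Merge one congruence at a time:
  Start: x ≡ 5 (mod 11).
  Combine with x ≡ 6 (mod 8); new modulus lcm = 88.
    Write x = 5 + 11·t and substitute into x ≡ 6 (mod 8): 11·t ≡ 6 − 5 = 1 (mod 8).
    Reduce coefficients mod 8: 3·t ≡ 1 (mod 8).
    The inverse of 3 mod 8 is 3 (since 3·3 = 9 = 1·8 + 1), so t ≡ 3·1 = 3 ≡ 3 (mod 8).
    Then x = 5 + 11·3 = 38, valid modulo lcm(11, 8) = 88: x ≡ 38 (mod 88).
  Combine with x ≡ 11 (mod 19); new modulus lcm = 1672.
    Write x = 38 + 88·t and substitute into x ≡ 11 (mod 19): 88·t ≡ 11 − 38 = -27 (mod 19).
    Reduce coefficients mod 19: 12·t ≡ 11 (mod 19).
    The inverse of 12 mod 19 is 8 (since 12·8 = 96 = 5·19 + 1), so t ≡ 8·11 = 88 ≡ 12 (mod 19).
    Then x = 38 + 88·12 = 1094, valid modulo lcm(88, 19) = 1672: x ≡ 1094 (mod 1672).
  Combine with x ≡ 2 (mod 5); new modulus lcm = 8360.
    Write x = 1094 + 1672·t and substitute into x ≡ 2 (mod 5): 1672·t ≡ 2 − 1094 = -1092 (mod 5).
    Reduce coefficients mod 5: 2·t ≡ 3 (mod 5).
    The inverse of 2 mod 5 is 3 (since 2·3 = 6 = 1·5 + 1), so t ≡ 3·3 = 9 ≡ 4 (mod 5).
    Then x = 1094 + 1672·4 = 7782, valid modulo lcm(1672, 5) = 8360: x ≡ 7782 (mod 8360).
Verify against each original: 7782 mod 11 = 5, 7782 mod 8 = 6, 7782 mod 19 = 11, 7782 mod 5 = 2.

x ≡ 7782 (mod 8360).


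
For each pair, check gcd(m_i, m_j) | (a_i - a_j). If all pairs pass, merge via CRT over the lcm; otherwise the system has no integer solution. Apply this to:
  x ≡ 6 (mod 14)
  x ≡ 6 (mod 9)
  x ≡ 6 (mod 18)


Moduli 14, 9, 18 are not pairwise coprime, so CRT works modulo lcm(m_i) when all pairwise compatibility conditions hold.
Pairwise compatibility: gcd(m_i, m_j) must divide a_i - a_j for every pair.
Merge one congruence at a time:
  Start: x ≡ 6 (mod 14).
  Combine with x ≡ 6 (mod 9): gcd(14, 9) = 1; 6 - 6 = 0, which IS divisible by 1, so compatible.
    Write x = 6 + 14·t and substitute into x ≡ 6 (mod 9): 14·t ≡ 6 − 6 = 0 (mod 9).
    Reduce coefficients mod 9: 5·t ≡ 0 (mod 9).
    The inverse of 5 mod 9 is 2 (since 5·2 = 10 = 1·9 + 1), so t ≡ 2·0 = 0 ≡ 0 (mod 9).
    Then x = 6 + 14·0 = 6, valid modulo lcm(14, 9) = 126: x ≡ 6 (mod 126).
  Combine with x ≡ 6 (mod 18): gcd(126, 18) = 18; 6 - 6 = 0, which IS divisible by 18, so compatible.
    Write x = 6 + 126·t and substitute into x ≡ 6 (mod 18): 126·t ≡ 6 − 6 = 0 (mod 18).
    Divide the congruence (and modulus) by g = 18: 7·t ≡ 0 (mod 1).
    Modulo 1 every t works; take t = 0.
    Then x = 6 + 126·0 = 6, valid modulo lcm(126, 18) = 126: x ≡ 6 (mod 126).
Verify: 6 mod 14 = 6, 6 mod 9 = 6, 6 mod 18 = 6.

x ≡ 6 (mod 126).


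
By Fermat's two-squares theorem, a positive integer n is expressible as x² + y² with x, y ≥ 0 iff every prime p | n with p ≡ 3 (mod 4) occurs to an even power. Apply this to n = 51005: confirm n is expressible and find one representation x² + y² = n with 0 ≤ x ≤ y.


Step 1: Factor n = 51005 = 5 · 101^2.
Step 2: Check the mod-4 condition on each prime factor: 5 ≡ 1 (mod 4), exponent 1; 101 ≡ 1 (mod 4), exponent 2.
All primes ≡ 3 (mod 4) appear to even exponent (or don't appear), so by the two-squares theorem n IS expressible as a sum of two squares.
Step 3: Build a representation. Here n = 5 · 101 · 101 is a product of primes ≡ 1 (mod 4). Each prime p ≡ 1 (mod 4) is itself a sum of two squares; find a² by testing p − a² for a perfect square:
  5: 5 − 1² = 4 = 2² ⇒ 5 = 1² + 2².
  101: 101 − 1² = 100 = 10² ⇒ 101 = 1² + 10².
  Combine using the Brahmagupta–Fibonacci identity (a² + b²)(c² + d²) = (ac − bd)² + (ad + bc)² = (ac + bd)² + (ad − bc)²:
  5 · 101 = 505: from (1² + 2²)(1² + 10²), take (1·1 − 2·10, 1·10 + 2·1) = (1 − 20, 10 + 2) = (-19, 12); dropping signs (only squares matter) gives (19, 12); check 19² + 12² = 361 + 144 = 505 ✓.
  505 · 101 = 51005: from (19² + 12²)(1² + 10²), take (19·1 − 12·10, 19·10 + 12·1) = (19 − 120, 190 + 12) = (-101, 202); dropping signs (only squares matter) gives (101, 202); check 101² + 202² = 10201 + 40804 = 51005 ✓.
Step 4: Order so x ≤ y and verify: 101² + 202² = 10201 + 40804 = 51005 = n. ✓

n = 51005 = 101² + 202² (one valid representation with x ≤ y).


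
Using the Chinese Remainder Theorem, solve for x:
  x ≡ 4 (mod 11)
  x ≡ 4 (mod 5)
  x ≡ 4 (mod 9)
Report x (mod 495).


Moduli 11, 5, 9 are pairwise coprime; by CRT there is a unique solution modulo M = 11 · 5 · 9 = 495.
Solve pairwise, accumulating the modulus:
  Start with x ≡ 4 (mod 11).
  Combine with x ≡ 4 (mod 5): since gcd(11, 5) = 1, we get a unique residue mod 55.
    Write x = 4 + 11·t and substitute into x ≡ 4 (mod 5): 11·t ≡ 4 − 4 = 0 (mod 5).
    Reduce coefficients mod 5: 1·t ≡ 0 (mod 5).
    So t ≡ 0 (mod 5).
    Then x = 4 + 11·0 = 4, valid modulo lcm(11, 5) = 55: x ≡ 4 (mod 55).
  Combine with x ≡ 4 (mod 9): since gcd(55, 9) = 1, we get a unique residue mod 495.
    Write x = 4 + 55·t and substitute into x ≡ 4 (mod 9): 55·t ≡ 4 − 4 = 0 (mod 9).
    Reduce coefficients mod 9: 1·t ≡ 0 (mod 9).
    So t ≡ 0 (mod 9).
    Then x = 4 + 55·0 = 4, valid modulo lcm(55, 9) = 495: x ≡ 4 (mod 495).
Verify: 4 mod 11 = 4 ✓, 4 mod 5 = 4 ✓, 4 mod 9 = 4 ✓.

x ≡ 4 (mod 495).


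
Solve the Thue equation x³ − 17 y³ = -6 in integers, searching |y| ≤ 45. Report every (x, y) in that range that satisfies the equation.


The equation is x³ - 17y³ = -6. For fixed y, x³ = 17·y³ − 6, so a solution requires the RHS to be a perfect cube.
Strategy: iterate y from -45 to 45, compute RHS = 17·y³ − 6, and check whether it is a (positive or negative) perfect cube.
Check small values of y:
  y = 0: RHS = -6 is not a perfect cube.
  y = 1: RHS = 11 is not a perfect cube.
  y = -1: RHS = -23 is not a perfect cube.
  y = 2: RHS = 130 is not a perfect cube.
  y = -2: RHS = -142 is not a perfect cube.
  y = 3: RHS = 453 is not a perfect cube.
  y = -3: RHS = -465 is not a perfect cube.
Continuing the search up to |y| = 45 finds no solutions either.
No (x, y) in the scanned range satisfies the equation.

No integer solutions with |y| ≤ 45.


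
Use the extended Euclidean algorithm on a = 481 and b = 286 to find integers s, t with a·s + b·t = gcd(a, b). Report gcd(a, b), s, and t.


Euclidean algorithm on (481, 286) — divide until remainder is 0:
  481 = 1 · 286 + 195
  286 = 1 · 195 + 91
  195 = 2 · 91 + 13
  91 = 7 · 13 + 0
gcd(481, 286) = 13.
Track Bezout coefficients alongside the remainders: start with r₀ = 481 = a·1 + b·0 (s = 1, t = 0) and r₁ = 286 = a·0 + b·1 (s = 0, t = 1); each new remainder r_{k+1} = r_{k-1} − q_k·r_k inherits s_{k+1} = s_{k-1} − q_k·s_k, t_{k+1} = t_{k-1} − q_k·t_k, so r_k = a·s_k + b·t_k at every step:
  q = 1: r = 195, s = 1 − 1·0 = 1, t = 0 − 1·1 = -1  (check: 481·1 + 286·(-1) = 195)
  q = 1: r = 91, s = 0 − 1·1 = -1, t = 1 − 1·(-1) = 2  (check: 481·(-1) + 286·2 = 91)
  q = 2: r = 13, s = 1 − 2·(-1) = 3, t = -1 − 2·2 = -5  (check: 481·3 + 286·(-5) = 13)
The row with r = 13 (the gcd) gives the Bezout coefficients s = 3, t = -5.
Result: 481 · (3) + 286 · (-5) = 13.

gcd(481, 286) = 13; s = 3, t = -5 (check: 481·3 + 286·(-5) = 13).


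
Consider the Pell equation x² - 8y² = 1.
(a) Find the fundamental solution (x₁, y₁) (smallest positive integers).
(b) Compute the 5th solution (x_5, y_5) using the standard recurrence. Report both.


Step 1: Find the fundamental solution (x₁, y₁) of x² - 8y² = 1.
  Expand √8 as a continued fraction. a₀ = ⌊√8⌋ = 2; iterate m_{k+1} = d_k·a_k − m_k, d_{k+1} = (8 − m_{k+1}²)/d_k, a_{k+1} = ⌊(a₀ + m_{k+1})/d_{k+1}⌋ (starting m₀ = 0, d₀ = 1), with convergents p_k = a_k·p_{k-1} + p_{k-2}, q_k = a_k·q_{k-1} + q_{k-2} (p₋₁ = 1, q₋₁ = 0):
  k = 0: a₀ = 2; p₀/q₀ = 2/1; p₀² − 8·q₀² = 4 − 8 = -4.
  k = 1: m = 2, d = 4, a = ⌊(2 + 2)/4⌋ = 1; p/q = (1·2 + 1)/(1·1 + 0) = 3/1; p² − 8·q² = 9 − 8 = 1.
  The first convergent with p² − 8·q² = 1 gives the fundamental solution (x₁, y₁) = (3, 1).
Step 2: Apply the recurrence (x_{n+1}, y_{n+1}) = (x₁x_n + 8y₁y_n, x₁y_n + y₁x_n) repeatedly.
  From (x_1, y_1) = (3, 1): x_2 = 3·3 + 8·1·1 = 17; y_2 = 3·1 + 1·3 = 6.
  From (x_2, y_2) = (17, 6): x_3 = 3·17 + 8·1·6 = 99; y_3 = 3·6 + 1·17 = 35.
  From (x_3, y_3) = (99, 35): x_4 = 3·99 + 8·1·35 = 577; y_4 = 3·35 + 1·99 = 204.
  From (x_4, y_4) = (577, 204): x_5 = 3·577 + 8·1·204 = 3363; y_5 = 3·204 + 1·577 = 1189.
Step 3: Verify x_5² - 8·y_5² = 11309769 - 11309768 = 1 (should be 1). ✓

(x_1, y_1) = (3, 1); (x_5, y_5) = (3363, 1189).


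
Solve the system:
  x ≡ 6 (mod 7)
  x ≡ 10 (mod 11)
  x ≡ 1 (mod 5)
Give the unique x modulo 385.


Moduli 7, 11, 5 are pairwise coprime; by CRT there is a unique solution modulo M = 7 · 11 · 5 = 385.
Solve pairwise, accumulating the modulus:
  Start with x ≡ 6 (mod 7).
  Combine with x ≡ 10 (mod 11): since gcd(7, 11) = 1, we get a unique residue mod 77.
    Write x = 6 + 7·t and substitute into x ≡ 10 (mod 11): 7·t ≡ 10 − 6 = 4 (mod 11).
    The inverse of 7 mod 11 is 8 (since 7·8 = 56 = 5·11 + 1), so t ≡ 8·4 = 32 ≡ 10 (mod 11).
    Then x = 6 + 7·10 = 76, valid modulo lcm(7, 11) = 77: x ≡ 76 (mod 77).
  Combine with x ≡ 1 (mod 5): since gcd(77, 5) = 1, we get a unique residue mod 385.
    Write x = 76 + 77·t and substitute into x ≡ 1 (mod 5): 77·t ≡ 1 − 76 = -75 (mod 5).
    Reduce coefficients mod 5: 2·t ≡ 0 (mod 5).
    The inverse of 2 mod 5 is 3 (since 2·3 = 6 = 1·5 + 1), so t ≡ 3·0 = 0 ≡ 0 (mod 5).
    Then x = 76 + 77·0 = 76, valid modulo lcm(77, 5) = 385: x ≡ 76 (mod 385).
Verify: 76 mod 7 = 6 ✓, 76 mod 11 = 10 ✓, 76 mod 5 = 1 ✓.

x ≡ 76 (mod 385).


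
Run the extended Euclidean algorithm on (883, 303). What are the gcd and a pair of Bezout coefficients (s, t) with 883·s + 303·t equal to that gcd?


Euclidean algorithm on (883, 303) — divide until remainder is 0:
  883 = 2 · 303 + 277
  303 = 1 · 277 + 26
  277 = 10 · 26 + 17
  26 = 1 · 17 + 9
  17 = 1 · 9 + 8
  9 = 1 · 8 + 1
  8 = 8 · 1 + 0
gcd(883, 303) = 1.
Track Bezout coefficients alongside the remainders: start with r₀ = 883 = a·1 + b·0 (s = 1, t = 0) and r₁ = 303 = a·0 + b·1 (s = 0, t = 1); each new remainder r_{k+1} = r_{k-1} − q_k·r_k inherits s_{k+1} = s_{k-1} − q_k·s_k, t_{k+1} = t_{k-1} − q_k·t_k, so r_k = a·s_k + b·t_k at every step:
  q = 2: r = 277, s = 1 − 2·0 = 1, t = 0 − 2·1 = -2  (check: 883·1 + 303·(-2) = 277)
  q = 1: r = 26, s = 0 − 1·1 = -1, t = 1 − 1·(-2) = 3  (check: 883·(-1) + 303·3 = 26)
  q = 10: r = 17, s = 1 − 10·(-1) = 11, t = -2 − 10·3 = -32  (check: 883·11 + 303·(-32) = 17)
  q = 1: r = 9, s = -1 − 1·11 = -12, t = 3 − 1·(-32) = 35  (check: 883·(-12) + 303·35 = 9)
  q = 1: r = 8, s = 11 − 1·(-12) = 23, t = -32 − 1·35 = -67  (check: 883·23 + 303·(-67) = 8)
  q = 1: r = 1, s = -12 − 1·23 = -35, t = 35 − 1·(-67) = 102  (check: 883·(-35) + 303·102 = 1)
The row with r = 1 (the gcd) gives the Bezout coefficients s = -35, t = 102.
Result: 883 · (-35) + 303 · (102) = 1.

gcd(883, 303) = 1; s = -35, t = 102 (check: 883·(-35) + 303·102 = 1).
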